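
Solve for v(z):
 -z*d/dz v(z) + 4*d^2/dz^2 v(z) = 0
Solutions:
 v(z) = C1 + C2*erfi(sqrt(2)*z/4)


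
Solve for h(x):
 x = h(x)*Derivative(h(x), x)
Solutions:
 h(x) = -sqrt(C1 + x^2)
 h(x) = sqrt(C1 + x^2)


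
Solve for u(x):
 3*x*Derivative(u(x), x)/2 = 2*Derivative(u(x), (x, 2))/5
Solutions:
 u(x) = C1 + C2*erfi(sqrt(30)*x/4)


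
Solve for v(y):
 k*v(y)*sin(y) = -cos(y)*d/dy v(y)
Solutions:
 v(y) = C1*exp(k*log(cos(y)))


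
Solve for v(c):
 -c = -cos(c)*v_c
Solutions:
 v(c) = C1 + Integral(c/cos(c), c)


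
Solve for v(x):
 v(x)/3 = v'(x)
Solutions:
 v(x) = C1*exp(x/3)


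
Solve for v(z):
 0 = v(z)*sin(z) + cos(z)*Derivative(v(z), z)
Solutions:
 v(z) = C1*cos(z)


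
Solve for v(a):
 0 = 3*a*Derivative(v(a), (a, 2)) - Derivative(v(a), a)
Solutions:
 v(a) = C1 + C2*a^(4/3)


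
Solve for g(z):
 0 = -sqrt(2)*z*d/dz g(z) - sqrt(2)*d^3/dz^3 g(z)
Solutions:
 g(z) = C1 + Integral(C2*airyai(-z) + C3*airybi(-z), z)


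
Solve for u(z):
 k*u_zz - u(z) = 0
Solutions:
 u(z) = C1*exp(-z*sqrt(1/k)) + C2*exp(z*sqrt(1/k))


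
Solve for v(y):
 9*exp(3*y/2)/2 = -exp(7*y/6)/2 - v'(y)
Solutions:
 v(y) = C1 - 3*exp(7*y/6)/7 - 3*exp(3*y/2)


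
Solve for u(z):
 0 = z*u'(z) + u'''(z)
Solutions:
 u(z) = C1 + Integral(C2*airyai(-z) + C3*airybi(-z), z)


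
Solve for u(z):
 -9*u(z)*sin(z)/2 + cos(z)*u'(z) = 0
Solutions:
 u(z) = C1/cos(z)^(9/2)


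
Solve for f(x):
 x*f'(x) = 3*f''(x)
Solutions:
 f(x) = C1 + C2*erfi(sqrt(6)*x/6)


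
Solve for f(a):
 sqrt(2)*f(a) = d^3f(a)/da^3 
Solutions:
 f(a) = C3*exp(2^(1/6)*a) + (C1*sin(2^(1/6)*sqrt(3)*a/2) + C2*cos(2^(1/6)*sqrt(3)*a/2))*exp(-2^(1/6)*a/2)


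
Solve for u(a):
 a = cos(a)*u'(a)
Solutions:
 u(a) = C1 + Integral(a/cos(a), a)


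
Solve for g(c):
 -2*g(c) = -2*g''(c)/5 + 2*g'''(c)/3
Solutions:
 g(c) = C1*exp(c*(2*2^(1/3)/(5*sqrt(5565) + 373)^(1/3) + 4 + 2^(2/3)*(5*sqrt(5565) + 373)^(1/3))/20)*sin(2^(1/3)*sqrt(3)*c*(-2^(1/3)*(5*sqrt(5565) + 373)^(1/3) + 2/(5*sqrt(5565) + 373)^(1/3))/20) + C2*exp(c*(2*2^(1/3)/(5*sqrt(5565) + 373)^(1/3) + 4 + 2^(2/3)*(5*sqrt(5565) + 373)^(1/3))/20)*cos(2^(1/3)*sqrt(3)*c*(-2^(1/3)*(5*sqrt(5565) + 373)^(1/3) + 2/(5*sqrt(5565) + 373)^(1/3))/20) + C3*exp(c*(-2^(2/3)*(5*sqrt(5565) + 373)^(1/3) - 2*2^(1/3)/(5*sqrt(5565) + 373)^(1/3) + 2)/10)


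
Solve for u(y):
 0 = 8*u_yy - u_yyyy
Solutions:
 u(y) = C1 + C2*y + C3*exp(-2*sqrt(2)*y) + C4*exp(2*sqrt(2)*y)


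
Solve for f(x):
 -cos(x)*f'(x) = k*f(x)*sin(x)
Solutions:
 f(x) = C1*exp(k*log(cos(x)))


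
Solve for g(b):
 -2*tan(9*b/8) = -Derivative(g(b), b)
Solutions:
 g(b) = C1 - 16*log(cos(9*b/8))/9


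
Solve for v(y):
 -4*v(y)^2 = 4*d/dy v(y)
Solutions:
 v(y) = 1/(C1 + y)


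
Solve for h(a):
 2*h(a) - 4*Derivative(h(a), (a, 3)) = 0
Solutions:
 h(a) = C3*exp(2^(2/3)*a/2) + (C1*sin(2^(2/3)*sqrt(3)*a/4) + C2*cos(2^(2/3)*sqrt(3)*a/4))*exp(-2^(2/3)*a/4)


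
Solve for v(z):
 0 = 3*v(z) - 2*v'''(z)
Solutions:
 v(z) = C3*exp(2^(2/3)*3^(1/3)*z/2) + (C1*sin(2^(2/3)*3^(5/6)*z/4) + C2*cos(2^(2/3)*3^(5/6)*z/4))*exp(-2^(2/3)*3^(1/3)*z/4)


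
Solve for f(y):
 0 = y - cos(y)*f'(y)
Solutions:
 f(y) = C1 + Integral(y/cos(y), y)


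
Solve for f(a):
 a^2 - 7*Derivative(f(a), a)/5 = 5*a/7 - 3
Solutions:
 f(a) = C1 + 5*a^3/21 - 25*a^2/98 + 15*a/7


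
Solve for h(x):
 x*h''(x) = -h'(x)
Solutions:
 h(x) = C1 + C2*log(x)


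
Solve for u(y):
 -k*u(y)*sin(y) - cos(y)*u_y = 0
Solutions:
 u(y) = C1*exp(k*log(cos(y)))


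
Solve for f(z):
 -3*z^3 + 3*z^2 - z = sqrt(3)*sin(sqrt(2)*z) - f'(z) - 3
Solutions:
 f(z) = C1 + 3*z^4/4 - z^3 + z^2/2 - 3*z - sqrt(6)*cos(sqrt(2)*z)/2


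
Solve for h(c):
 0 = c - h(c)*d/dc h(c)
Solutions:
 h(c) = -sqrt(C1 + c^2)
 h(c) = sqrt(C1 + c^2)


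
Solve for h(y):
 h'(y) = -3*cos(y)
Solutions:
 h(y) = C1 - 3*sin(y)


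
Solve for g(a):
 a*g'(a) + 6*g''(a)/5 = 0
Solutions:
 g(a) = C1 + C2*erf(sqrt(15)*a/6)


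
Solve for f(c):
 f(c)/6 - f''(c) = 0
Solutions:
 f(c) = C1*exp(-sqrt(6)*c/6) + C2*exp(sqrt(6)*c/6)


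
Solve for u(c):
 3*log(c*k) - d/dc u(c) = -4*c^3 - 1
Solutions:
 u(c) = C1 + c^4 + 3*c*log(c*k) - 2*c


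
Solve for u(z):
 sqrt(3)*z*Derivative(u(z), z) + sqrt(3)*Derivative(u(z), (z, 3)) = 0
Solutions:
 u(z) = C1 + Integral(C2*airyai(-z) + C3*airybi(-z), z)


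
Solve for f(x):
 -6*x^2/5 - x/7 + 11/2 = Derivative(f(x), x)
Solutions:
 f(x) = C1 - 2*x^3/5 - x^2/14 + 11*x/2


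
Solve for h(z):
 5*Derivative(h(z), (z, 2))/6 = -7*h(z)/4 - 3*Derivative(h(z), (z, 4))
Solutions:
 h(z) = (C1*sin(sqrt(2)*3^(3/4)*7^(1/4)*z*cos(atan(sqrt(731)/5)/2)/6) + C2*cos(sqrt(2)*3^(3/4)*7^(1/4)*z*cos(atan(sqrt(731)/5)/2)/6))*exp(-sqrt(2)*3^(3/4)*7^(1/4)*z*sin(atan(sqrt(731)/5)/2)/6) + (C3*sin(sqrt(2)*3^(3/4)*7^(1/4)*z*cos(atan(sqrt(731)/5)/2)/6) + C4*cos(sqrt(2)*3^(3/4)*7^(1/4)*z*cos(atan(sqrt(731)/5)/2)/6))*exp(sqrt(2)*3^(3/4)*7^(1/4)*z*sin(atan(sqrt(731)/5)/2)/6)


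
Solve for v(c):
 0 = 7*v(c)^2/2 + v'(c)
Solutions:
 v(c) = 2/(C1 + 7*c)


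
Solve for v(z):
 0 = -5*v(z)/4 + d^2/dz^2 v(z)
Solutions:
 v(z) = C1*exp(-sqrt(5)*z/2) + C2*exp(sqrt(5)*z/2)


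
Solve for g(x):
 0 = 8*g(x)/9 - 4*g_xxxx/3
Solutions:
 g(x) = C1*exp(-2^(1/4)*3^(3/4)*x/3) + C2*exp(2^(1/4)*3^(3/4)*x/3) + C3*sin(2^(1/4)*3^(3/4)*x/3) + C4*cos(2^(1/4)*3^(3/4)*x/3)


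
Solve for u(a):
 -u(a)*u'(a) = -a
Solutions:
 u(a) = -sqrt(C1 + a^2)
 u(a) = sqrt(C1 + a^2)


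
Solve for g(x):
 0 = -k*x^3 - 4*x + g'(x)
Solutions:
 g(x) = C1 + k*x^4/4 + 2*x^2


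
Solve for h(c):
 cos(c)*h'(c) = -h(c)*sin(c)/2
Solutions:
 h(c) = C1*sqrt(cos(c))


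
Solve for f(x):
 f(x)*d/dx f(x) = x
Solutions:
 f(x) = -sqrt(C1 + x^2)
 f(x) = sqrt(C1 + x^2)


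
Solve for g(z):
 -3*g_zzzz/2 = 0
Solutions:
 g(z) = C1 + C2*z + C3*z^2 + C4*z^3


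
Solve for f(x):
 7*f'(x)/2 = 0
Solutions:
 f(x) = C1


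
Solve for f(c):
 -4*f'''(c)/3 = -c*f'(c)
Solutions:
 f(c) = C1 + Integral(C2*airyai(6^(1/3)*c/2) + C3*airybi(6^(1/3)*c/2), c)


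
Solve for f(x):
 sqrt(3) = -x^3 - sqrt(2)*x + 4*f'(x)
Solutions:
 f(x) = C1 + x^4/16 + sqrt(2)*x^2/8 + sqrt(3)*x/4


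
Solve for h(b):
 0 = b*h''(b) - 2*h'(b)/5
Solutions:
 h(b) = C1 + C2*b^(7/5)


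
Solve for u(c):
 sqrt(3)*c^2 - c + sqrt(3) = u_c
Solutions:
 u(c) = C1 + sqrt(3)*c^3/3 - c^2/2 + sqrt(3)*c


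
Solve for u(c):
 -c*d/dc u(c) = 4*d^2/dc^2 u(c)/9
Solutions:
 u(c) = C1 + C2*erf(3*sqrt(2)*c/4)


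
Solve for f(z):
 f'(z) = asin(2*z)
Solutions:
 f(z) = C1 + z*asin(2*z) + sqrt(1 - 4*z^2)/2


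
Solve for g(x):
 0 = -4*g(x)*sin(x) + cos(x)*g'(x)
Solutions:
 g(x) = C1/cos(x)^4


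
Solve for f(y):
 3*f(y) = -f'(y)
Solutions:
 f(y) = C1*exp(-3*y)


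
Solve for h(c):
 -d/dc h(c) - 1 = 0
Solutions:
 h(c) = C1 - c


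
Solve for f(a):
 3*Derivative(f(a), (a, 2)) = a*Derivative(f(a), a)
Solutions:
 f(a) = C1 + C2*erfi(sqrt(6)*a/6)


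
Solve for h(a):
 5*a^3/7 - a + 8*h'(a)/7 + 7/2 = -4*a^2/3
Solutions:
 h(a) = C1 - 5*a^4/32 - 7*a^3/18 + 7*a^2/16 - 49*a/16


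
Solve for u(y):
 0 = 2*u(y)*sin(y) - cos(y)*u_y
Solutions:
 u(y) = C1/cos(y)^2


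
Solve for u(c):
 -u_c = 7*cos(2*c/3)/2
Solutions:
 u(c) = C1 - 21*sin(2*c/3)/4


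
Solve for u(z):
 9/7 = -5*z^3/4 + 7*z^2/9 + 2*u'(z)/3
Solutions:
 u(z) = C1 + 15*z^4/32 - 7*z^3/18 + 27*z/14


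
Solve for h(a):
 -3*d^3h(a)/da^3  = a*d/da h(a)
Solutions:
 h(a) = C1 + Integral(C2*airyai(-3^(2/3)*a/3) + C3*airybi(-3^(2/3)*a/3), a)


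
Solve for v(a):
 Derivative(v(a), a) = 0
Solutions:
 v(a) = C1


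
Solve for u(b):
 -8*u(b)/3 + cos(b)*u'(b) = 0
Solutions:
 u(b) = C1*(sin(b) + 1)^(4/3)/(sin(b) - 1)^(4/3)


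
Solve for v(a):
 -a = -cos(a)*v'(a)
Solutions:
 v(a) = C1 + Integral(a/cos(a), a)


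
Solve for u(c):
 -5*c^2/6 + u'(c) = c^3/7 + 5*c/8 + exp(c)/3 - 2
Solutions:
 u(c) = C1 + c^4/28 + 5*c^3/18 + 5*c^2/16 - 2*c + exp(c)/3


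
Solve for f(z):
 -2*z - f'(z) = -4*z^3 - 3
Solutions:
 f(z) = C1 + z^4 - z^2 + 3*z


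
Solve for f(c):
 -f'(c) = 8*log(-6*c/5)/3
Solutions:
 f(c) = C1 - 8*c*log(-c)/3 + 8*c*(-log(6) + 1 + log(5))/3


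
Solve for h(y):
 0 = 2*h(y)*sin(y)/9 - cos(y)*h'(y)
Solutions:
 h(y) = C1/cos(y)^(2/9)


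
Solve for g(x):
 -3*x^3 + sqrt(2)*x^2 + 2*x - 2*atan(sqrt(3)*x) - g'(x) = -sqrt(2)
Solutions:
 g(x) = C1 - 3*x^4/4 + sqrt(2)*x^3/3 + x^2 - 2*x*atan(sqrt(3)*x) + sqrt(2)*x + sqrt(3)*log(3*x^2 + 1)/3


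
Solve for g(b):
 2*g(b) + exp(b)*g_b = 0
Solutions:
 g(b) = C1*exp(2*exp(-b))


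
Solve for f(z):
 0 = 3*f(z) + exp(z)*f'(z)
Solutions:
 f(z) = C1*exp(3*exp(-z))


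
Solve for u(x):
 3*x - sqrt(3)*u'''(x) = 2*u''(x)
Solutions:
 u(x) = C1 + C2*x + C3*exp(-2*sqrt(3)*x/3) + x^3/4 - 3*sqrt(3)*x^2/8


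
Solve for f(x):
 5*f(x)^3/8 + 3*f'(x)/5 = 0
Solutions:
 f(x) = -2*sqrt(3)*sqrt(-1/(C1 - 25*x))
 f(x) = 2*sqrt(3)*sqrt(-1/(C1 - 25*x))


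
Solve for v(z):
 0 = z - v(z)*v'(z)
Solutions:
 v(z) = -sqrt(C1 + z^2)
 v(z) = sqrt(C1 + z^2)


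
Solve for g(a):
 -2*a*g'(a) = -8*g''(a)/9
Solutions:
 g(a) = C1 + C2*erfi(3*sqrt(2)*a/4)


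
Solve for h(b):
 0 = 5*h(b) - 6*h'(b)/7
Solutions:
 h(b) = C1*exp(35*b/6)


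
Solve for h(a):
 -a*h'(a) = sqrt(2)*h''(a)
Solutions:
 h(a) = C1 + C2*erf(2^(1/4)*a/2)


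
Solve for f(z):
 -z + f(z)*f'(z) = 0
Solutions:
 f(z) = -sqrt(C1 + z^2)
 f(z) = sqrt(C1 + z^2)


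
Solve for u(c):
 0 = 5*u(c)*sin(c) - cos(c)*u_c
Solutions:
 u(c) = C1/cos(c)^5


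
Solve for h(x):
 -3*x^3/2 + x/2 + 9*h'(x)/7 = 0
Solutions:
 h(x) = C1 + 7*x^4/24 - 7*x^2/36


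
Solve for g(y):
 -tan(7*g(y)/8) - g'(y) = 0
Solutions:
 g(y) = -8*asin(C1*exp(-7*y/8))/7 + 8*pi/7
 g(y) = 8*asin(C1*exp(-7*y/8))/7


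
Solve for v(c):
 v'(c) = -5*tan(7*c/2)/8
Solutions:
 v(c) = C1 + 5*log(cos(7*c/2))/28


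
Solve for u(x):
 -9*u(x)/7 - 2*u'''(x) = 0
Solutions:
 u(x) = C3*exp(-42^(2/3)*x/14) + (C1*sin(3*14^(2/3)*3^(1/6)*x/28) + C2*cos(3*14^(2/3)*3^(1/6)*x/28))*exp(42^(2/3)*x/28)


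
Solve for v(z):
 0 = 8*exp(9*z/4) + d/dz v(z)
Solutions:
 v(z) = C1 - 32*exp(9*z/4)/9


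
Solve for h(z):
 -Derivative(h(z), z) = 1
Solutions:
 h(z) = C1 - z


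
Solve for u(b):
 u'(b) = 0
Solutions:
 u(b) = C1


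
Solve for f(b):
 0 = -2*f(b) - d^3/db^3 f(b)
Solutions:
 f(b) = C3*exp(-2^(1/3)*b) + (C1*sin(2^(1/3)*sqrt(3)*b/2) + C2*cos(2^(1/3)*sqrt(3)*b/2))*exp(2^(1/3)*b/2)


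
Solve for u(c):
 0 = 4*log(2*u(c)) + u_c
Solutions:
 Integral(1/(log(_y) + log(2)), (_y, u(c)))/4 = C1 - c


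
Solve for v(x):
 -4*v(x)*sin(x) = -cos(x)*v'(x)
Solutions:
 v(x) = C1/cos(x)^4


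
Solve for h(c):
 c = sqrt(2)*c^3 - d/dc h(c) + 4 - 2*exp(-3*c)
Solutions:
 h(c) = C1 + sqrt(2)*c^4/4 - c^2/2 + 4*c + 2*exp(-3*c)/3


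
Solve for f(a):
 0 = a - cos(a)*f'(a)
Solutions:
 f(a) = C1 + Integral(a/cos(a), a)


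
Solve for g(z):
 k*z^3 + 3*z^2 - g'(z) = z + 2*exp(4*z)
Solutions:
 g(z) = C1 + k*z^4/4 + z^3 - z^2/2 - exp(4*z)/2


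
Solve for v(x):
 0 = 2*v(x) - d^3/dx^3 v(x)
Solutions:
 v(x) = C3*exp(2^(1/3)*x) + (C1*sin(2^(1/3)*sqrt(3)*x/2) + C2*cos(2^(1/3)*sqrt(3)*x/2))*exp(-2^(1/3)*x/2)


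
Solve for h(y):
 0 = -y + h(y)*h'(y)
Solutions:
 h(y) = -sqrt(C1 + y^2)
 h(y) = sqrt(C1 + y^2)


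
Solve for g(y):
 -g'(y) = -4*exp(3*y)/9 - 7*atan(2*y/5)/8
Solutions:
 g(y) = C1 + 7*y*atan(2*y/5)/8 + 4*exp(3*y)/27 - 35*log(4*y^2 + 25)/32


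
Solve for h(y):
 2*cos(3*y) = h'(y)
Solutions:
 h(y) = C1 + 2*sin(3*y)/3


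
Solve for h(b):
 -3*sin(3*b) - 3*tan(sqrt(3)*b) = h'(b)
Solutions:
 h(b) = C1 + sqrt(3)*log(cos(sqrt(3)*b)) + cos(3*b)


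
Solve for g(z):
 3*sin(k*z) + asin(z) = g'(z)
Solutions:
 g(z) = C1 + z*asin(z) + sqrt(1 - z^2) + 3*Piecewise((-cos(k*z)/k, Ne(k, 0)), (0, True))


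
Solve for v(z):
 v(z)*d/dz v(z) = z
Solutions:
 v(z) = -sqrt(C1 + z^2)
 v(z) = sqrt(C1 + z^2)


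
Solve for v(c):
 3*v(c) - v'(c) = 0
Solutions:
 v(c) = C1*exp(3*c)


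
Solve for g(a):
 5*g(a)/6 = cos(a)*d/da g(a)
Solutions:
 g(a) = C1*(sin(a) + 1)^(5/12)/(sin(a) - 1)^(5/12)


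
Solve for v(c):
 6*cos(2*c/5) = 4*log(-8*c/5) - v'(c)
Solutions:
 v(c) = C1 + 4*c*log(-c) - 4*c*log(5) - 4*c + 12*c*log(2) - 15*sin(2*c/5)


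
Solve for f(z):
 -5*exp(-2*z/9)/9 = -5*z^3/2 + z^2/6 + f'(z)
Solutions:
 f(z) = C1 + 5*z^4/8 - z^3/18 + 5*exp(-2*z/9)/2


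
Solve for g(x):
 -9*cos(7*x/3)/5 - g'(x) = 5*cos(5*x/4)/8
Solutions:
 g(x) = C1 - sin(5*x/4)/2 - 27*sin(7*x/3)/35


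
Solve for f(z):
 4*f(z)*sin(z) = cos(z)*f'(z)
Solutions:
 f(z) = C1/cos(z)^4


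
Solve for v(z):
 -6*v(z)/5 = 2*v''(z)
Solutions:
 v(z) = C1*sin(sqrt(15)*z/5) + C2*cos(sqrt(15)*z/5)


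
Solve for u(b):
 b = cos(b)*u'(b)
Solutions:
 u(b) = C1 + Integral(b/cos(b), b)


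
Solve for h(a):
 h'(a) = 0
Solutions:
 h(a) = C1


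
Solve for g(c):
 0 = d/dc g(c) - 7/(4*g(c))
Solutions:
 g(c) = -sqrt(C1 + 14*c)/2
 g(c) = sqrt(C1 + 14*c)/2


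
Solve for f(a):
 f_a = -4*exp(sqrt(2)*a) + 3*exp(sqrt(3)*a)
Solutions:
 f(a) = C1 - 2*sqrt(2)*exp(sqrt(2)*a) + sqrt(3)*exp(sqrt(3)*a)


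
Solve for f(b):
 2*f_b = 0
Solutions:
 f(b) = C1


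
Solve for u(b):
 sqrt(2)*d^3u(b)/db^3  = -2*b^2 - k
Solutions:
 u(b) = C1 + C2*b + C3*b^2 - sqrt(2)*b^5/60 - sqrt(2)*b^3*k/12


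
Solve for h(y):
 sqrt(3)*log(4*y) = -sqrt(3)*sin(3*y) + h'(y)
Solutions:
 h(y) = C1 + sqrt(3)*y*(log(y) - 1) + 2*sqrt(3)*y*log(2) - sqrt(3)*cos(3*y)/3


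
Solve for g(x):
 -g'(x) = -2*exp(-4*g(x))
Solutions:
 g(x) = log(-I*(C1 + 8*x)^(1/4))
 g(x) = log(I*(C1 + 8*x)^(1/4))
 g(x) = log(-(C1 + 8*x)^(1/4))
 g(x) = log(C1 + 8*x)/4


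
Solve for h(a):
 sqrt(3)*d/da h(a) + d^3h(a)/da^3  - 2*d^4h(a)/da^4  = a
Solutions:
 h(a) = C1 + C2*exp(a*(-(1 + 54*sqrt(3) + sqrt(-1 + (1 + 54*sqrt(3))^2))^(1/3) - 1/(1 + 54*sqrt(3) + sqrt(-1 + (1 + 54*sqrt(3))^2))^(1/3) + 2)/12)*sin(sqrt(3)*a*(-(1 + 54*sqrt(3) + sqrt(-1 + (1 + 54*sqrt(3))^2))^(1/3) + (1 + 54*sqrt(3) + sqrt(-1 + (1 + 54*sqrt(3))^2))^(-1/3))/12) + C3*exp(a*(-(1 + 54*sqrt(3) + sqrt(-1 + (1 + 54*sqrt(3))^2))^(1/3) - 1/(1 + 54*sqrt(3) + sqrt(-1 + (1 + 54*sqrt(3))^2))^(1/3) + 2)/12)*cos(sqrt(3)*a*(-(1 + 54*sqrt(3) + sqrt(-1 + (1 + 54*sqrt(3))^2))^(1/3) + (1 + 54*sqrt(3) + sqrt(-1 + (1 + 54*sqrt(3))^2))^(-1/3))/12) + C4*exp(a*((1 + 54*sqrt(3) + sqrt(-1 + (1 + 54*sqrt(3))^2))^(-1/3) + 1 + (1 + 54*sqrt(3) + sqrt(-1 + (1 + 54*sqrt(3))^2))^(1/3))/6) + sqrt(3)*a^2/6


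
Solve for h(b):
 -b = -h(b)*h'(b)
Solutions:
 h(b) = -sqrt(C1 + b^2)
 h(b) = sqrt(C1 + b^2)


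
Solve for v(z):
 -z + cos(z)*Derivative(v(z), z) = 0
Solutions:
 v(z) = C1 + Integral(z/cos(z), z)


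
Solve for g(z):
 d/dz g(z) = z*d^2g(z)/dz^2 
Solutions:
 g(z) = C1 + C2*z^2


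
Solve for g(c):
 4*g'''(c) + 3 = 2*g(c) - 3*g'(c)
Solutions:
 g(c) = C3*exp(c/2) + (C1*sin(sqrt(15)*c/4) + C2*cos(sqrt(15)*c/4))*exp(-c/4) + 3/2


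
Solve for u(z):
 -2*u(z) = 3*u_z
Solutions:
 u(z) = C1*exp(-2*z/3)


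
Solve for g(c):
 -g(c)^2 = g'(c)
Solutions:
 g(c) = 1/(C1 + c)


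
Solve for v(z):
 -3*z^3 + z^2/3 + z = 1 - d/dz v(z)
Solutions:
 v(z) = C1 + 3*z^4/4 - z^3/9 - z^2/2 + z


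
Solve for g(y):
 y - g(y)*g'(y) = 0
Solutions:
 g(y) = -sqrt(C1 + y^2)
 g(y) = sqrt(C1 + y^2)


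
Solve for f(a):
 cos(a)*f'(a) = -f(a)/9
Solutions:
 f(a) = C1*(sin(a) - 1)^(1/18)/(sin(a) + 1)^(1/18)


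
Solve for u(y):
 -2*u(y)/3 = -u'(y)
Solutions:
 u(y) = C1*exp(2*y/3)


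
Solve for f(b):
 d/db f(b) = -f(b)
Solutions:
 f(b) = C1*exp(-b)


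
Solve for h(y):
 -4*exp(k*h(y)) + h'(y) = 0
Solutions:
 h(y) = Piecewise((log(-1/(C1*k + 4*k*y))/k, Ne(k, 0)), (nan, True))
 h(y) = Piecewise((C1 + 4*y, Eq(k, 0)), (nan, True))


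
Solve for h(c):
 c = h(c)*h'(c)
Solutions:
 h(c) = -sqrt(C1 + c^2)
 h(c) = sqrt(C1 + c^2)


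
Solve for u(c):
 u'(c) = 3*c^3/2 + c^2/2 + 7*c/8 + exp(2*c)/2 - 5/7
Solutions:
 u(c) = C1 + 3*c^4/8 + c^3/6 + 7*c^2/16 - 5*c/7 + exp(2*c)/4


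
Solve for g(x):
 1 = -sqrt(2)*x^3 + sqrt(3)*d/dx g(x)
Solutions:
 g(x) = C1 + sqrt(6)*x^4/12 + sqrt(3)*x/3


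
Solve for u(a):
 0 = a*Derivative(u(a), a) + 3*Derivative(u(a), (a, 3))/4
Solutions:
 u(a) = C1 + Integral(C2*airyai(-6^(2/3)*a/3) + C3*airybi(-6^(2/3)*a/3), a)


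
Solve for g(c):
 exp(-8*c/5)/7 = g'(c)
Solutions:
 g(c) = C1 - 5*exp(-8*c/5)/56


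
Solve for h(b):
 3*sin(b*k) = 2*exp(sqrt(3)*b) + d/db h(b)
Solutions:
 h(b) = C1 - 2*sqrt(3)*exp(sqrt(3)*b)/3 - 3*cos(b*k)/k


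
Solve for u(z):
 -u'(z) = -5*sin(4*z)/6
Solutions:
 u(z) = C1 - 5*cos(4*z)/24


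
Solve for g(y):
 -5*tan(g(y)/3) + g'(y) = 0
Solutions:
 g(y) = -3*asin(C1*exp(5*y/3)) + 3*pi
 g(y) = 3*asin(C1*exp(5*y/3))


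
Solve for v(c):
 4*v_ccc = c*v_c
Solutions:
 v(c) = C1 + Integral(C2*airyai(2^(1/3)*c/2) + C3*airybi(2^(1/3)*c/2), c)


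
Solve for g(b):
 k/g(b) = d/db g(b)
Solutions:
 g(b) = -sqrt(C1 + 2*b*k)
 g(b) = sqrt(C1 + 2*b*k)


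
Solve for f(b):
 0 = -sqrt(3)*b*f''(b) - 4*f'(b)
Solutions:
 f(b) = C1 + C2*b^(1 - 4*sqrt(3)/3)


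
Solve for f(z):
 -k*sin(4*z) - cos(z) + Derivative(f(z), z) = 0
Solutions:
 f(z) = C1 - k*cos(4*z)/4 + sin(z)


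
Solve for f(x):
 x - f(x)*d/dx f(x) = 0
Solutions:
 f(x) = -sqrt(C1 + x^2)
 f(x) = sqrt(C1 + x^2)


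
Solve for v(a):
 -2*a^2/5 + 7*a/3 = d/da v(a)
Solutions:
 v(a) = C1 - 2*a^3/15 + 7*a^2/6


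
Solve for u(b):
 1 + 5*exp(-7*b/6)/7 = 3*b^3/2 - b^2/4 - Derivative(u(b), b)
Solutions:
 u(b) = C1 + 3*b^4/8 - b^3/12 - b + 30*exp(-7*b/6)/49


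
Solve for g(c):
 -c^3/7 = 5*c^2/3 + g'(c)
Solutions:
 g(c) = C1 - c^4/28 - 5*c^3/9


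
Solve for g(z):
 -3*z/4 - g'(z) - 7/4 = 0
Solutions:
 g(z) = C1 - 3*z^2/8 - 7*z/4


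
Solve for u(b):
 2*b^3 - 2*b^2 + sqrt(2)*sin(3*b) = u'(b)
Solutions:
 u(b) = C1 + b^4/2 - 2*b^3/3 - sqrt(2)*cos(3*b)/3


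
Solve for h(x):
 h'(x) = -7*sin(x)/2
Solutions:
 h(x) = C1 + 7*cos(x)/2


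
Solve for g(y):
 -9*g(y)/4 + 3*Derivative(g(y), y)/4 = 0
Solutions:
 g(y) = C1*exp(3*y)


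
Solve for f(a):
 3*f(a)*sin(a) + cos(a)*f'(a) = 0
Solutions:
 f(a) = C1*cos(a)^3


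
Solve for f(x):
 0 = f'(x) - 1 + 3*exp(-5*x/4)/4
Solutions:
 f(x) = C1 + x + 3*exp(-5*x/4)/5


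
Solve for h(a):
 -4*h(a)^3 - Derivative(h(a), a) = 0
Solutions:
 h(a) = -sqrt(2)*sqrt(-1/(C1 - 4*a))/2
 h(a) = sqrt(2)*sqrt(-1/(C1 - 4*a))/2


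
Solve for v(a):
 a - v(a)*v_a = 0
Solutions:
 v(a) = -sqrt(C1 + a^2)
 v(a) = sqrt(C1 + a^2)


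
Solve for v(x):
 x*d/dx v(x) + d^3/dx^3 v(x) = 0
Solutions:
 v(x) = C1 + Integral(C2*airyai(-x) + C3*airybi(-x), x)


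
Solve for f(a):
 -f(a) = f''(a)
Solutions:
 f(a) = C1*sin(a) + C2*cos(a)


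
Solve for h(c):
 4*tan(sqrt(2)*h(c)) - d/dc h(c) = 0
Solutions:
 h(c) = sqrt(2)*(pi - asin(C1*exp(4*sqrt(2)*c)))/2
 h(c) = sqrt(2)*asin(C1*exp(4*sqrt(2)*c))/2


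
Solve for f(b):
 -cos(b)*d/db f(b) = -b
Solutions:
 f(b) = C1 + Integral(b/cos(b), b)


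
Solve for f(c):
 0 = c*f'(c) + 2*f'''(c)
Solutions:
 f(c) = C1 + Integral(C2*airyai(-2^(2/3)*c/2) + C3*airybi(-2^(2/3)*c/2), c)


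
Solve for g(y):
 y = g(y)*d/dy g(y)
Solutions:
 g(y) = -sqrt(C1 + y^2)
 g(y) = sqrt(C1 + y^2)


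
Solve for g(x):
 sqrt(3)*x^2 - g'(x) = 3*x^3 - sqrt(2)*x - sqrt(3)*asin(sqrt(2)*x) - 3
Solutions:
 g(x) = C1 - 3*x^4/4 + sqrt(3)*x^3/3 + sqrt(2)*x^2/2 + 3*x + sqrt(3)*(x*asin(sqrt(2)*x) + sqrt(2)*sqrt(1 - 2*x^2)/2)


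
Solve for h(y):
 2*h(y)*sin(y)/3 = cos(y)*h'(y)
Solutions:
 h(y) = C1/cos(y)^(2/3)


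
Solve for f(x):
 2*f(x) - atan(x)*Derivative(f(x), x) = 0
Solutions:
 f(x) = C1*exp(2*Integral(1/atan(x), x))


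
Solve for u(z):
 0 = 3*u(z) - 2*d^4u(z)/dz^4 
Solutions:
 u(z) = C1*exp(-2^(3/4)*3^(1/4)*z/2) + C2*exp(2^(3/4)*3^(1/4)*z/2) + C3*sin(2^(3/4)*3^(1/4)*z/2) + C4*cos(2^(3/4)*3^(1/4)*z/2)


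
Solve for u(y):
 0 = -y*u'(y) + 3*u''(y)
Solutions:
 u(y) = C1 + C2*erfi(sqrt(6)*y/6)


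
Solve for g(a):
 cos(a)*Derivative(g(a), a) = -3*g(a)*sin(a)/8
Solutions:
 g(a) = C1*cos(a)^(3/8)


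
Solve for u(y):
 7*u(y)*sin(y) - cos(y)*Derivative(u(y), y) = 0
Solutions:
 u(y) = C1/cos(y)^7


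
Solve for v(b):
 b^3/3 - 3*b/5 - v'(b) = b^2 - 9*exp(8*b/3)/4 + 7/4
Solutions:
 v(b) = C1 + b^4/12 - b^3/3 - 3*b^2/10 - 7*b/4 + 27*exp(8*b/3)/32


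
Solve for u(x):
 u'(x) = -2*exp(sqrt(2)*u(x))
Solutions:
 u(x) = sqrt(2)*(2*log(1/(C1 + 2*x)) - log(2))/4


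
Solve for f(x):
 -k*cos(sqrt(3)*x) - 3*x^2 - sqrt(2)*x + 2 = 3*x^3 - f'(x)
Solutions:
 f(x) = C1 + sqrt(3)*k*sin(sqrt(3)*x)/3 + 3*x^4/4 + x^3 + sqrt(2)*x^2/2 - 2*x


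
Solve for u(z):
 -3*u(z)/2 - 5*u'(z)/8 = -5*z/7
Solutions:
 u(z) = C1*exp(-12*z/5) + 10*z/21 - 25/126


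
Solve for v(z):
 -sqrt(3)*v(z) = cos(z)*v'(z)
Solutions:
 v(z) = C1*(sin(z) - 1)^(sqrt(3)/2)/(sin(z) + 1)^(sqrt(3)/2)


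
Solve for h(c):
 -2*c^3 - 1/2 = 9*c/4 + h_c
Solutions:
 h(c) = C1 - c^4/2 - 9*c^2/8 - c/2


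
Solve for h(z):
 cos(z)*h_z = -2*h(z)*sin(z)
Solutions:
 h(z) = C1*cos(z)^2


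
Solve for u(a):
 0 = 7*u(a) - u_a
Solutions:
 u(a) = C1*exp(7*a)


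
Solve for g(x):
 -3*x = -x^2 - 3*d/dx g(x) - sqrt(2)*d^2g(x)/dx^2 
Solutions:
 g(x) = C1 + C2*exp(-3*sqrt(2)*x/2) - x^3/9 + sqrt(2)*x^2/9 + x^2/2 - sqrt(2)*x/3 - 4*x/27


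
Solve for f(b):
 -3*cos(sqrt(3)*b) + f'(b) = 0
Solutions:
 f(b) = C1 + sqrt(3)*sin(sqrt(3)*b)


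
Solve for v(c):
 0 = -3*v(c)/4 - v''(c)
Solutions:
 v(c) = C1*sin(sqrt(3)*c/2) + C2*cos(sqrt(3)*c/2)


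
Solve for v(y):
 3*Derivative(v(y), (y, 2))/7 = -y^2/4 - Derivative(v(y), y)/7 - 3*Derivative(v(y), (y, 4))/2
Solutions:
 v(y) = C1 + C2*exp(-21^(1/3)*y*(-(21 + sqrt(609))^(1/3) + 2*21^(1/3)/(21 + sqrt(609))^(1/3))/42)*sin(3^(1/6)*7^(1/3)*y*(6*7^(1/3)/(21 + sqrt(609))^(1/3) + 3^(2/3)*(21 + sqrt(609))^(1/3))/42) + C3*exp(-21^(1/3)*y*(-(21 + sqrt(609))^(1/3) + 2*21^(1/3)/(21 + sqrt(609))^(1/3))/42)*cos(3^(1/6)*7^(1/3)*y*(6*7^(1/3)/(21 + sqrt(609))^(1/3) + 3^(2/3)*(21 + sqrt(609))^(1/3))/42) + C4*exp(21^(1/3)*y*(-(21 + sqrt(609))^(1/3) + 2*21^(1/3)/(21 + sqrt(609))^(1/3))/21) - 7*y^3/12 + 21*y^2/4 - 63*y/2


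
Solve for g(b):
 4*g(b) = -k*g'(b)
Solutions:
 g(b) = C1*exp(-4*b/k)


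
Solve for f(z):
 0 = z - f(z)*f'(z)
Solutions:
 f(z) = -sqrt(C1 + z^2)
 f(z) = sqrt(C1 + z^2)


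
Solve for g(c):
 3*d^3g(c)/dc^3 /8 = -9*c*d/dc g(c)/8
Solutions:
 g(c) = C1 + Integral(C2*airyai(-3^(1/3)*c) + C3*airybi(-3^(1/3)*c), c)


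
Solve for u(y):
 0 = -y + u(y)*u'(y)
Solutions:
 u(y) = -sqrt(C1 + y^2)
 u(y) = sqrt(C1 + y^2)


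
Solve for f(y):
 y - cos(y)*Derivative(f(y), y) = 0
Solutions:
 f(y) = C1 + Integral(y/cos(y), y)


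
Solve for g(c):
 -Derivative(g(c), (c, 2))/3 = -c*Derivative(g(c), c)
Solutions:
 g(c) = C1 + C2*erfi(sqrt(6)*c/2)


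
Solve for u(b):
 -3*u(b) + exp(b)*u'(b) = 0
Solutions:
 u(b) = C1*exp(-3*exp(-b))


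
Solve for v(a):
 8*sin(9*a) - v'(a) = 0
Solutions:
 v(a) = C1 - 8*cos(9*a)/9


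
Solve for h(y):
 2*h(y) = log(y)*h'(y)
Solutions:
 h(y) = C1*exp(2*li(y))


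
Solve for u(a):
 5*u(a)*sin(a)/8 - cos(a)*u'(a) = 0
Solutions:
 u(a) = C1/cos(a)^(5/8)


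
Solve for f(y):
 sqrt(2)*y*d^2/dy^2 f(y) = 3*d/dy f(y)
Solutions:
 f(y) = C1 + C2*y^(1 + 3*sqrt(2)/2)


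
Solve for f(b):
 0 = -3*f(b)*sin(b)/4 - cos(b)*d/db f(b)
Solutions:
 f(b) = C1*cos(b)^(3/4)


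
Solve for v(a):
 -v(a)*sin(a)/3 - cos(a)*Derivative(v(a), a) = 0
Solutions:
 v(a) = C1*cos(a)^(1/3)


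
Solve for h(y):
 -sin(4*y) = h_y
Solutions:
 h(y) = C1 + cos(4*y)/4


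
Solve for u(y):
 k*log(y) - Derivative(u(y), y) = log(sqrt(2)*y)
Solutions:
 u(y) = C1 + k*y*log(y) - k*y - y*log(y) - y*log(2)/2 + y


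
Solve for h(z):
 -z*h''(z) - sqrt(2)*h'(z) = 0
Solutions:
 h(z) = C1 + C2*z^(1 - sqrt(2))


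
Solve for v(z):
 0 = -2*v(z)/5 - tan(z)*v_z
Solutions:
 v(z) = C1/sin(z)^(2/5)


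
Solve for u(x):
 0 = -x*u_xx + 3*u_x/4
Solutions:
 u(x) = C1 + C2*x^(7/4)


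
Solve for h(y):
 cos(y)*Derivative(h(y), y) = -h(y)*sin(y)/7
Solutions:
 h(y) = C1*cos(y)^(1/7)


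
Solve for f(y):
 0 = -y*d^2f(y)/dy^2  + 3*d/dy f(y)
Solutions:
 f(y) = C1 + C2*y^4


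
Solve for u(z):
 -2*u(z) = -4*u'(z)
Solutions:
 u(z) = C1*exp(z/2)


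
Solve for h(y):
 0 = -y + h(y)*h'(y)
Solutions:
 h(y) = -sqrt(C1 + y^2)
 h(y) = sqrt(C1 + y^2)


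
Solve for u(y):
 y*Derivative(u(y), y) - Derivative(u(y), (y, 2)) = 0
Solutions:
 u(y) = C1 + C2*erfi(sqrt(2)*y/2)


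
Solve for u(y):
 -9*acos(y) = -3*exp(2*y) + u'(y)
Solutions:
 u(y) = C1 - 9*y*acos(y) + 9*sqrt(1 - y^2) + 3*exp(2*y)/2


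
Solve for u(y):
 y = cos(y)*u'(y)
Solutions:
 u(y) = C1 + Integral(y/cos(y), y)


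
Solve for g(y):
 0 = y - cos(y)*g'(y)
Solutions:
 g(y) = C1 + Integral(y/cos(y), y)


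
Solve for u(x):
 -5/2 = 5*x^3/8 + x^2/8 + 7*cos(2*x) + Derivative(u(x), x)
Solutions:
 u(x) = C1 - 5*x^4/32 - x^3/24 - 5*x/2 - 7*sin(x)*cos(x)


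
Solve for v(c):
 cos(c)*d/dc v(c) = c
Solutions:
 v(c) = C1 + Integral(c/cos(c), c)


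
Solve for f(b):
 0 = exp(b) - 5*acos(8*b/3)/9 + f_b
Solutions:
 f(b) = C1 + 5*b*acos(8*b/3)/9 - 5*sqrt(9 - 64*b^2)/72 - exp(b)


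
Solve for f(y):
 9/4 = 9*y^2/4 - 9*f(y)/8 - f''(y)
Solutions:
 f(y) = C1*sin(3*sqrt(2)*y/4) + C2*cos(3*sqrt(2)*y/4) + 2*y^2 - 50/9


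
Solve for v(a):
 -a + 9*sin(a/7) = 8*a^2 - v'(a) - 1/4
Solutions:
 v(a) = C1 + 8*a^3/3 + a^2/2 - a/4 + 63*cos(a/7)


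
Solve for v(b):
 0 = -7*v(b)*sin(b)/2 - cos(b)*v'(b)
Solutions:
 v(b) = C1*cos(b)^(7/2)


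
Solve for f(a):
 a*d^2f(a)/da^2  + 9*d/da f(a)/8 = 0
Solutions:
 f(a) = C1 + C2/a^(1/8)


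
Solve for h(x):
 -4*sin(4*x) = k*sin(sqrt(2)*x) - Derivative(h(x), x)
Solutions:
 h(x) = C1 - sqrt(2)*k*cos(sqrt(2)*x)/2 - cos(4*x)


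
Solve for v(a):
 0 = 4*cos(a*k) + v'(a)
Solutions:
 v(a) = C1 - 4*sin(a*k)/k


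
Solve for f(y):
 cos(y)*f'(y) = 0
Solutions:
 f(y) = C1


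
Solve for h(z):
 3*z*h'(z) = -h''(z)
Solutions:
 h(z) = C1 + C2*erf(sqrt(6)*z/2)


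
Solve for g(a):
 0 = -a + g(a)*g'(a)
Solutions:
 g(a) = -sqrt(C1 + a^2)
 g(a) = sqrt(C1 + a^2)


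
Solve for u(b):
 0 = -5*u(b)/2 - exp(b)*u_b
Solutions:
 u(b) = C1*exp(5*exp(-b)/2)


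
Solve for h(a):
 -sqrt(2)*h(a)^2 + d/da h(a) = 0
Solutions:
 h(a) = -1/(C1 + sqrt(2)*a)


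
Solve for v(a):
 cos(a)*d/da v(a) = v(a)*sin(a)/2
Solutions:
 v(a) = C1/sqrt(cos(a))


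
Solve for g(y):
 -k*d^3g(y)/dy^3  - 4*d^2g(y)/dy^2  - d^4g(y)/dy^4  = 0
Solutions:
 g(y) = C1 + C2*y + C3*exp(y*(-k + sqrt(k^2 - 16))/2) + C4*exp(-y*(k + sqrt(k^2 - 16))/2)


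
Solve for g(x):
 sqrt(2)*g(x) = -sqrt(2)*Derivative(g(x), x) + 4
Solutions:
 g(x) = C1*exp(-x) + 2*sqrt(2)


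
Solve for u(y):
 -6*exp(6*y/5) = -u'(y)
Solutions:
 u(y) = C1 + 5*exp(6*y/5)


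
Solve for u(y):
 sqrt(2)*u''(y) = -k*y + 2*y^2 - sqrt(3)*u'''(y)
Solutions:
 u(y) = C1 + C2*y + C3*exp(-sqrt(6)*y/3) + sqrt(2)*y^4/12 + y^3*(-sqrt(2)*k - 4*sqrt(3))/12 + y^2*(sqrt(3)*k + 6*sqrt(2))/4


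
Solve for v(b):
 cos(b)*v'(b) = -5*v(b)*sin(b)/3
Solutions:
 v(b) = C1*cos(b)^(5/3)


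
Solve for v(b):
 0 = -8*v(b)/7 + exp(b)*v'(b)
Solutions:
 v(b) = C1*exp(-8*exp(-b)/7)


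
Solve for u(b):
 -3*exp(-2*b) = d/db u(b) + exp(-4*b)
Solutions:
 u(b) = C1 + 3*exp(-2*b)/2 + exp(-4*b)/4


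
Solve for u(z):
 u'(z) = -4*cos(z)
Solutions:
 u(z) = C1 - 4*sin(z)


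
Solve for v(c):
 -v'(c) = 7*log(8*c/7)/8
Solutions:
 v(c) = C1 - 7*c*log(c)/8 - 21*c*log(2)/8 + 7*c/8 + 7*c*log(7)/8


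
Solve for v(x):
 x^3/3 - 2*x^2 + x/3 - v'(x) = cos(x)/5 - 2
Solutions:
 v(x) = C1 + x^4/12 - 2*x^3/3 + x^2/6 + 2*x - sin(x)/5


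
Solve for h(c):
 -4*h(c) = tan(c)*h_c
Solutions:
 h(c) = C1/sin(c)^4


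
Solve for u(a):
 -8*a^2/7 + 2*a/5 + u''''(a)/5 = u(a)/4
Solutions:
 u(a) = C1*exp(-sqrt(2)*5^(1/4)*a/2) + C2*exp(sqrt(2)*5^(1/4)*a/2) + C3*sin(sqrt(2)*5^(1/4)*a/2) + C4*cos(sqrt(2)*5^(1/4)*a/2) - 32*a^2/7 + 8*a/5


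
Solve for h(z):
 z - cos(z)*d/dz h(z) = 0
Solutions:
 h(z) = C1 + Integral(z/cos(z), z)


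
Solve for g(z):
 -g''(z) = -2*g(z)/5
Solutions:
 g(z) = C1*exp(-sqrt(10)*z/5) + C2*exp(sqrt(10)*z/5)


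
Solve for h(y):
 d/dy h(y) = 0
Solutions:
 h(y) = C1


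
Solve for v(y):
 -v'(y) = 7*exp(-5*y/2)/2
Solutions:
 v(y) = C1 + 7*exp(-5*y/2)/5


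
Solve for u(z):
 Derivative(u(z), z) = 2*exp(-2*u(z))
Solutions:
 u(z) = log(-sqrt(C1 + 4*z))
 u(z) = log(C1 + 4*z)/2


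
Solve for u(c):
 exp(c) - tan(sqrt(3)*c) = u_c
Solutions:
 u(c) = C1 + exp(c) + sqrt(3)*log(cos(sqrt(3)*c))/3


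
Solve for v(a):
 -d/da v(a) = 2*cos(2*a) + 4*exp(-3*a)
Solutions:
 v(a) = C1 - sin(2*a) + 4*exp(-3*a)/3


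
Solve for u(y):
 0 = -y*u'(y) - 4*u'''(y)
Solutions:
 u(y) = C1 + Integral(C2*airyai(-2^(1/3)*y/2) + C3*airybi(-2^(1/3)*y/2), y)


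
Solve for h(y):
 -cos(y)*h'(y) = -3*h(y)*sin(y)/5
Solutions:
 h(y) = C1/cos(y)^(3/5)


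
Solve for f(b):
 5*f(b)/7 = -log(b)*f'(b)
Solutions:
 f(b) = C1*exp(-5*li(b)/7)


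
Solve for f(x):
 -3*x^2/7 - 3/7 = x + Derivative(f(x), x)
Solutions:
 f(x) = C1 - x^3/7 - x^2/2 - 3*x/7


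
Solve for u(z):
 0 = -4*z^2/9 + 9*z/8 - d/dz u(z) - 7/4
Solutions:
 u(z) = C1 - 4*z^3/27 + 9*z^2/16 - 7*z/4


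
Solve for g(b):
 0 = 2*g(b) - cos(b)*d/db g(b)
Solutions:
 g(b) = C1*(sin(b) + 1)/(sin(b) - 1)


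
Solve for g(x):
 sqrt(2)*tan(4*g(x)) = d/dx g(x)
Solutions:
 g(x) = -asin(C1*exp(4*sqrt(2)*x))/4 + pi/4
 g(x) = asin(C1*exp(4*sqrt(2)*x))/4


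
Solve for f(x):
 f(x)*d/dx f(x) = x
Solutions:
 f(x) = -sqrt(C1 + x^2)
 f(x) = sqrt(C1 + x^2)


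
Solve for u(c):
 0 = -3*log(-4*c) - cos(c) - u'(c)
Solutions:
 u(c) = C1 - 3*c*log(-c) - 6*c*log(2) + 3*c - sin(c)


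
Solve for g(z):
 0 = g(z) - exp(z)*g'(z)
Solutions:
 g(z) = C1*exp(-exp(-z))


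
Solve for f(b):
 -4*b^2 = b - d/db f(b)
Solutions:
 f(b) = C1 + 4*b^3/3 + b^2/2


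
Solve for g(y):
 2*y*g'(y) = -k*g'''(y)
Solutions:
 g(y) = C1 + Integral(C2*airyai(2^(1/3)*y*(-1/k)^(1/3)) + C3*airybi(2^(1/3)*y*(-1/k)^(1/3)), y)


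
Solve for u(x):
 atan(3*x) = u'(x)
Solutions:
 u(x) = C1 + x*atan(3*x) - log(9*x^2 + 1)/6


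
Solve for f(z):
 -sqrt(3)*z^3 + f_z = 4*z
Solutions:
 f(z) = C1 + sqrt(3)*z^4/4 + 2*z^2


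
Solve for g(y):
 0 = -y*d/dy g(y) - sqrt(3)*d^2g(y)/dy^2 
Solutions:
 g(y) = C1 + C2*erf(sqrt(2)*3^(3/4)*y/6)


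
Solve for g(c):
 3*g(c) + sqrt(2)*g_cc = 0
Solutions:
 g(c) = C1*sin(2^(3/4)*sqrt(3)*c/2) + C2*cos(2^(3/4)*sqrt(3)*c/2)


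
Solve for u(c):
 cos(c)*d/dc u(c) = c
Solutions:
 u(c) = C1 + Integral(c/cos(c), c)


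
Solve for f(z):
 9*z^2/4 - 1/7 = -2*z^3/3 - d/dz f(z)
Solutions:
 f(z) = C1 - z^4/6 - 3*z^3/4 + z/7


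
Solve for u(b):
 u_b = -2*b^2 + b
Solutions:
 u(b) = C1 - 2*b^3/3 + b^2/2


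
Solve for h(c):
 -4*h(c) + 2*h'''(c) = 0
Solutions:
 h(c) = C3*exp(2^(1/3)*c) + (C1*sin(2^(1/3)*sqrt(3)*c/2) + C2*cos(2^(1/3)*sqrt(3)*c/2))*exp(-2^(1/3)*c/2)


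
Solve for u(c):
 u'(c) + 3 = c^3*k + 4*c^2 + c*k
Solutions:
 u(c) = C1 + c^4*k/4 + 4*c^3/3 + c^2*k/2 - 3*c


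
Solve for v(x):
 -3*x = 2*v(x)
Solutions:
 v(x) = -3*x/2


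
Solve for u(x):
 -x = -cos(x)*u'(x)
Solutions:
 u(x) = C1 + Integral(x/cos(x), x)


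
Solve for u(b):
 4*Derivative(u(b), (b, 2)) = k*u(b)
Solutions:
 u(b) = C1*exp(-b*sqrt(k)/2) + C2*exp(b*sqrt(k)/2)


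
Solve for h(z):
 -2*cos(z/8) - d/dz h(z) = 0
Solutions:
 h(z) = C1 - 16*sin(z/8)


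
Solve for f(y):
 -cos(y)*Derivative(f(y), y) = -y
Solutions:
 f(y) = C1 + Integral(y/cos(y), y)


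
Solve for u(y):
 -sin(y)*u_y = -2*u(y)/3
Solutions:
 u(y) = C1*(cos(y) - 1)^(1/3)/(cos(y) + 1)^(1/3)


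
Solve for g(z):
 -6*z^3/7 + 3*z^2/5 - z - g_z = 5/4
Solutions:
 g(z) = C1 - 3*z^4/14 + z^3/5 - z^2/2 - 5*z/4


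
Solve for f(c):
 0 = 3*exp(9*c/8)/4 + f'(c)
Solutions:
 f(c) = C1 - 2*exp(9*c/8)/3


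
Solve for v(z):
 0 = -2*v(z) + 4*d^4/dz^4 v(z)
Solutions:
 v(z) = C1*exp(-2^(3/4)*z/2) + C2*exp(2^(3/4)*z/2) + C3*sin(2^(3/4)*z/2) + C4*cos(2^(3/4)*z/2)


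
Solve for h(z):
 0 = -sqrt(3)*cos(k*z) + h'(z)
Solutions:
 h(z) = C1 + sqrt(3)*sin(k*z)/k


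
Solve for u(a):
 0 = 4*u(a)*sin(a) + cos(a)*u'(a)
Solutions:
 u(a) = C1*cos(a)^4


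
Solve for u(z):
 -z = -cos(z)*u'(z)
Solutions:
 u(z) = C1 + Integral(z/cos(z), z)


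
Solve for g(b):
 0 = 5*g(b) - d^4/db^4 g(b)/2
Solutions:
 g(b) = C1*exp(-10^(1/4)*b) + C2*exp(10^(1/4)*b) + C3*sin(10^(1/4)*b) + C4*cos(10^(1/4)*b)


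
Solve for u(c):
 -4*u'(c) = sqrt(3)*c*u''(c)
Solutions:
 u(c) = C1 + C2*c^(1 - 4*sqrt(3)/3)


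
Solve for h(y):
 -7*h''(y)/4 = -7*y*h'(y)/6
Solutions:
 h(y) = C1 + C2*erfi(sqrt(3)*y/3)


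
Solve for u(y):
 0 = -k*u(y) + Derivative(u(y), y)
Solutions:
 u(y) = C1*exp(k*y)


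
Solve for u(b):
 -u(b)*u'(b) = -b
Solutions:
 u(b) = -sqrt(C1 + b^2)
 u(b) = sqrt(C1 + b^2)


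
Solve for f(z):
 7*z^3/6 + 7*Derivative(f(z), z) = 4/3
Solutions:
 f(z) = C1 - z^4/24 + 4*z/21


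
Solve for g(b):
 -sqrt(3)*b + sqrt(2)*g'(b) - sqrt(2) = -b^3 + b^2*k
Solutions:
 g(b) = C1 - sqrt(2)*b^4/8 + sqrt(2)*b^3*k/6 + sqrt(6)*b^2/4 + b


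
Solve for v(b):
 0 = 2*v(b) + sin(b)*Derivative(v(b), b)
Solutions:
 v(b) = C1*(cos(b) + 1)/(cos(b) - 1)


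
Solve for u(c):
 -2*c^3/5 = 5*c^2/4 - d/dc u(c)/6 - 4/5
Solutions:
 u(c) = C1 + 3*c^4/5 + 5*c^3/2 - 24*c/5


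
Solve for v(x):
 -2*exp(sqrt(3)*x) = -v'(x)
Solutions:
 v(x) = C1 + 2*sqrt(3)*exp(sqrt(3)*x)/3


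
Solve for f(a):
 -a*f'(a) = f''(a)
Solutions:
 f(a) = C1 + C2*erf(sqrt(2)*a/2)


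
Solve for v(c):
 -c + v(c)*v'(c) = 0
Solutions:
 v(c) = -sqrt(C1 + c^2)
 v(c) = sqrt(C1 + c^2)


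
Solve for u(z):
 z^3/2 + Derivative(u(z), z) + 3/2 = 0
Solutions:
 u(z) = C1 - z^4/8 - 3*z/2


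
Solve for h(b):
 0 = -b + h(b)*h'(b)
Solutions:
 h(b) = -sqrt(C1 + b^2)
 h(b) = sqrt(C1 + b^2)


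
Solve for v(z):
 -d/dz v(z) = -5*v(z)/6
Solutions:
 v(z) = C1*exp(5*z/6)


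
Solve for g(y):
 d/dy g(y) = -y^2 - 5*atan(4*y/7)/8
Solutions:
 g(y) = C1 - y^3/3 - 5*y*atan(4*y/7)/8 + 35*log(16*y^2 + 49)/64


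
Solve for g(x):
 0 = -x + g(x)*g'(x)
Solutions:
 g(x) = -sqrt(C1 + x^2)
 g(x) = sqrt(C1 + x^2)


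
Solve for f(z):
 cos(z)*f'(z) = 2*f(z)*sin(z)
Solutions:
 f(z) = C1/cos(z)^2


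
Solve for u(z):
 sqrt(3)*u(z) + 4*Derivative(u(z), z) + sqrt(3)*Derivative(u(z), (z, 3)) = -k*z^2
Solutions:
 u(z) = C1*exp(2^(1/3)*z*(-8*sqrt(3)/(27 + sqrt(3)*sqrt(243 + 256*sqrt(3)))^(1/3) + 2^(1/3)*(27 + sqrt(3)*sqrt(243 + 256*sqrt(3)))^(1/3))/12)*sin(2^(1/3)*z*(2/(27 + sqrt(3)*sqrt(243 + 256*sqrt(3)))^(1/3) + 2^(1/3)*sqrt(3)*(27 + sqrt(3)*sqrt(243 + 256*sqrt(3)))^(1/3)/12)) + C2*exp(2^(1/3)*z*(-8*sqrt(3)/(27 + sqrt(3)*sqrt(243 + 256*sqrt(3)))^(1/3) + 2^(1/3)*(27 + sqrt(3)*sqrt(243 + 256*sqrt(3)))^(1/3))/12)*cos(2^(1/3)*z*(2/(27 + sqrt(3)*sqrt(243 + 256*sqrt(3)))^(1/3) + 2^(1/3)*sqrt(3)*(27 + sqrt(3)*sqrt(243 + 256*sqrt(3)))^(1/3)/12)) + C3*exp(-2^(1/3)*z*(-8*sqrt(3)/(27 + sqrt(3)*sqrt(243 + 256*sqrt(3)))^(1/3) + 2^(1/3)*(27 + sqrt(3)*sqrt(243 + 256*sqrt(3)))^(1/3))/6) - sqrt(3)*k*z^2/3 + 8*k*z/3 - 32*sqrt(3)*k/9


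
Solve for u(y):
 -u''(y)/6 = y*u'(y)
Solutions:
 u(y) = C1 + C2*erf(sqrt(3)*y)


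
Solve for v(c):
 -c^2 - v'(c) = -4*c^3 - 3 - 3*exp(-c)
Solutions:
 v(c) = C1 + c^4 - c^3/3 + 3*c - 3*exp(-c)


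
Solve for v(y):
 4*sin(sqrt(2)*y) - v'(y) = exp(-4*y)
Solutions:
 v(y) = C1 - 2*sqrt(2)*cos(sqrt(2)*y) + exp(-4*y)/4


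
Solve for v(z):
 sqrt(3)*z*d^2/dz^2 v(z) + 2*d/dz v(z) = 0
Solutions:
 v(z) = C1 + C2*z^(1 - 2*sqrt(3)/3)


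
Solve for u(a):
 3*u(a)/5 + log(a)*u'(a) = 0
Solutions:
 u(a) = C1*exp(-3*li(a)/5)


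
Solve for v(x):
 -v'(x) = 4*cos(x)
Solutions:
 v(x) = C1 - 4*sin(x)


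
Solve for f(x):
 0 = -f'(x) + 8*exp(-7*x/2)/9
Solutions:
 f(x) = C1 - 16*exp(-7*x/2)/63


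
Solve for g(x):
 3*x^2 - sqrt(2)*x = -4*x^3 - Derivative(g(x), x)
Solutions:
 g(x) = C1 - x^4 - x^3 + sqrt(2)*x^2/2


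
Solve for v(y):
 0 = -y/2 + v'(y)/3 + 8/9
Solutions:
 v(y) = C1 + 3*y^2/4 - 8*y/3


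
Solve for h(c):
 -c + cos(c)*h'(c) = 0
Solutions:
 h(c) = C1 + Integral(c/cos(c), c)


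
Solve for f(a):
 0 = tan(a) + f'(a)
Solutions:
 f(a) = C1 + log(cos(a))


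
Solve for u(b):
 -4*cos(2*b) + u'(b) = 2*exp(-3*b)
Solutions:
 u(b) = C1 + 2*sin(2*b) - 2*exp(-3*b)/3


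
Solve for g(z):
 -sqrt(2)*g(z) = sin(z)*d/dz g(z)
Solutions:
 g(z) = C1*(cos(z) + 1)^(sqrt(2)/2)/(cos(z) - 1)^(sqrt(2)/2)


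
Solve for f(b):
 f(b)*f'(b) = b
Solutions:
 f(b) = -sqrt(C1 + b^2)
 f(b) = sqrt(C1 + b^2)


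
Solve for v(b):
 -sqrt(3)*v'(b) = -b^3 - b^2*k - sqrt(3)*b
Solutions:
 v(b) = C1 + sqrt(3)*b^4/12 + sqrt(3)*b^3*k/9 + b^2/2


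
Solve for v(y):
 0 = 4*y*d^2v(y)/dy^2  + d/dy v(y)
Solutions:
 v(y) = C1 + C2*y^(3/4)


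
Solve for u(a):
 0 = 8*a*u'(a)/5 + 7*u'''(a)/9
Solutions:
 u(a) = C1 + Integral(C2*airyai(-2*105^(2/3)*a/35) + C3*airybi(-2*105^(2/3)*a/35), a)


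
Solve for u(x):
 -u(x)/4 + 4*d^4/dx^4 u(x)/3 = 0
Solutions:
 u(x) = C1*exp(-3^(1/4)*x/2) + C2*exp(3^(1/4)*x/2) + C3*sin(3^(1/4)*x/2) + C4*cos(3^(1/4)*x/2)


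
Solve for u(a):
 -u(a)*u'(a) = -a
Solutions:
 u(a) = -sqrt(C1 + a^2)
 u(a) = sqrt(C1 + a^2)


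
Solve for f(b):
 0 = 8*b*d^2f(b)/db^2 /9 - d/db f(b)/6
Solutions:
 f(b) = C1 + C2*b^(19/16)


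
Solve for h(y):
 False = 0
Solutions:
 h(y) = C1 + 3*y*asin(4*y)/4 + zoo*y + 3*sqrt(1 - 16*y^2)/16


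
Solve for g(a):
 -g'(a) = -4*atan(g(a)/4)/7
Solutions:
 Integral(1/atan(_y/4), (_y, g(a))) = C1 + 4*a/7


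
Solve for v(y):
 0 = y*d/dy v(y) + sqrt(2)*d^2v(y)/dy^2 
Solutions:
 v(y) = C1 + C2*erf(2^(1/4)*y/2)


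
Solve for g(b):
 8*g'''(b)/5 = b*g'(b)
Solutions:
 g(b) = C1 + Integral(C2*airyai(5^(1/3)*b/2) + C3*airybi(5^(1/3)*b/2), b)


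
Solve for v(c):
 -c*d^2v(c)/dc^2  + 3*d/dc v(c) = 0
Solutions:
 v(c) = C1 + C2*c^4


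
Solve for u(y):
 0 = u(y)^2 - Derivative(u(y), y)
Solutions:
 u(y) = -1/(C1 + y)


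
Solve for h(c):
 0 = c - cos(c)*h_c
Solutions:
 h(c) = C1 + Integral(c/cos(c), c)


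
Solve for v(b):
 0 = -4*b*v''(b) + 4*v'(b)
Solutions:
 v(b) = C1 + C2*b^2


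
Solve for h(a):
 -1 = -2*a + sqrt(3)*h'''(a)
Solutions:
 h(a) = C1 + C2*a + C3*a^2 + sqrt(3)*a^4/36 - sqrt(3)*a^3/18


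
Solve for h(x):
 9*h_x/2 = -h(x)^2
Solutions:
 h(x) = 9/(C1 + 2*x)


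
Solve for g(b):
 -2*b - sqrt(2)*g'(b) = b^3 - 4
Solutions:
 g(b) = C1 - sqrt(2)*b^4/8 - sqrt(2)*b^2/2 + 2*sqrt(2)*b
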